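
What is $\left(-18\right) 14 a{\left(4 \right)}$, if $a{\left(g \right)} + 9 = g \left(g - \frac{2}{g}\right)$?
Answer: $-1260$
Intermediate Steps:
$a{\left(g \right)} = -9 + g \left(g - \frac{2}{g}\right)$
$\left(-18\right) 14 a{\left(4 \right)} = \left(-18\right) 14 \left(-11 + 4^{2}\right) = - 252 \left(-11 + 16\right) = \left(-252\right) 5 = -1260$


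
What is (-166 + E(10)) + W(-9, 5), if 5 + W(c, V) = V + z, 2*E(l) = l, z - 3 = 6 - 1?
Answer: -153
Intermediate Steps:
z = 8 (z = 3 + (6 - 1) = 3 + 5 = 8)
E(l) = l/2
W(c, V) = 3 + V (W(c, V) = -5 + (V + 8) = -5 + (8 + V) = 3 + V)
(-166 + E(10)) + W(-9, 5) = (-166 + (1/2)*10) + (3 + 5) = (-166 + 5) + 8 = -161 + 8 = -153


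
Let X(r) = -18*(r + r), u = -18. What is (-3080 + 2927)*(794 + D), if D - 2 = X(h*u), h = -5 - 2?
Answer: 572220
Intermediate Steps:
h = -7
X(r) = -36*r
D = -4534 (D = 2 - (-252)*(-18) = 2 - 36*126 = 2 - 4536 = -4534)
(-3080 + 2927)*(794 + D) = (-3080 + 2927)*(794 - 4534) = -153*(-3740) = 572220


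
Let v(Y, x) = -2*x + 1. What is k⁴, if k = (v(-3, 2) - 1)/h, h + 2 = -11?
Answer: 256/28561 ≈ 0.0089633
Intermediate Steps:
v(Y, x) = 1 - 2*x
h = -13 (h = -2 - 11 = -13)
k = 4/13 (k = ((1 - 2*2) - 1)/(-13) = ((1 - 4) - 1)*(-1/13) = (-3 - 1)*(-1/13) = -4*(-1/13) = 4/13 ≈ 0.30769)
k⁴ = (4/13)⁴ = 256/28561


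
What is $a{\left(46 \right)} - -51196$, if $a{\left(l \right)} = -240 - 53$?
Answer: $50903$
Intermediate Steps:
$a{\left(l \right)} = -293$ ($a{\left(l \right)} = -240 - 53 = -293$)
$a{\left(46 \right)} - -51196 = -293 - -51196 = -293 + 51196 = 50903$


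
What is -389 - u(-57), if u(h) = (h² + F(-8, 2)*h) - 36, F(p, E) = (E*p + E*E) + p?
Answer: -4742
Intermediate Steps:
F(p, E) = p + E² + E*p (F(p, E) = (E*p + E²) + p = (E² + E*p) + p = p + E² + E*p)
u(h) = -36 + h² - 20*h (u(h) = (h² + (-8 + 2² + 2*(-8))*h) - 36 = (h² + (-8 + 4 - 16)*h) - 36 = (h² - 20*h) - 36 = -36 + h² - 20*h)
-389 - u(-57) = -389 - (-36 + (-57)² - 20*(-57)) = -389 - (-36 + 3249 + 1140) = -389 - 1*4353 = -389 - 4353 = -4742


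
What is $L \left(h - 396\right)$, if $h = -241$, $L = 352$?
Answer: $-224224$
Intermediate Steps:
$L \left(h - 396\right) = 352 \left(-241 - 396\right) = 352 \left(-637\right) = -224224$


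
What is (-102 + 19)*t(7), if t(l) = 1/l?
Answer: -83/7 ≈ -11.857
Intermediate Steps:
(-102 + 19)*t(7) = (-102 + 19)/7 = -83*1/7 = -83/7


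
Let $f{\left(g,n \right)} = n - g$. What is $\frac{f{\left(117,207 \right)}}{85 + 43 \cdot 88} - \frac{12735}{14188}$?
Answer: $- \frac{47994795}{54893372} \approx -0.87433$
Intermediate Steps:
$\frac{f{\left(117,207 \right)}}{85 + 43 \cdot 88} - \frac{12735}{14188} = \frac{207 - 117}{85 + 43 \cdot 88} - \frac{12735}{14188} = \frac{207 - 117}{85 + 3784} - \frac{12735}{14188} = \frac{90}{3869} - \frac{12735}{14188} = - \frac{47994795}{54893372}$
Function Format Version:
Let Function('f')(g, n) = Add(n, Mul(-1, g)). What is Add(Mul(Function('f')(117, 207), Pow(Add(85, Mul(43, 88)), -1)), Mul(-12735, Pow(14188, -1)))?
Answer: Rational(-47994795, 54893372) ≈ -0.87433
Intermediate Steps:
Add(Mul(Function('f')(117, 207), Pow(Add(85, Mul(43, 88)), -1)), Mul(-12735, Pow(14188, -1))) = Add(Mul(Add(207, Mul(-1, 117)), Pow(Add(85, Mul(43, 88)), -1)), Mul(-12735, Pow(14188, -1))) = Add(Mul(Add(207, -117), Pow(Add(85, 3784), -1)), Mul(-12735, Rational(1, 14188))) = Add(Mul(90, Pow(3869, -1)), Rational(-12735, 14188)) = Add(Mul(90, Rational(1, 3869)), Rational(-12735, 14188)) = Add(Rational(90, 3869), Rational(-12735, 14188)) = Rational(-47994795, 54893372)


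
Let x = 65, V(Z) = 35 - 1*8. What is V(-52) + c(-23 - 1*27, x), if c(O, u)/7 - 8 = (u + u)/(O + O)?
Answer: 739/10 ≈ 73.900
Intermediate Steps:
V(Z) = 27 (V(Z) = 35 - 8 = 27)
c(O, u) = 56 + 7*u/O (c(O, u) = 56 + 7*((u + u)/(O + O)) = 56 + 7*((2*u)/((2*O))) = 56 + 7*((2*u)*(1/(2*O))) = 56 + 7*(u/O) = 56 + 7*u/O)
V(-52) + c(-23 - 1*27, x) = 27 + (56 + 7*65/(-23 - 1*27)) = 27 + (56 + 7*65/(-23 - 27)) = 27 + (56 + 7*65/(-50)) = 27 + (56 + 7*65*(-1/50)) = 27 + (56 - 91/10) = 27 + 469/10 = 739/10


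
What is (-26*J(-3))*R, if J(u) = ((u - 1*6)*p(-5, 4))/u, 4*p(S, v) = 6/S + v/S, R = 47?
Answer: 1833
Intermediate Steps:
p(S, v) = 3/(2*S) + v/(4*S) (p(S, v) = (6/S + v/S)/4 = 3/(2*S) + v/(4*S))
J(u) = (3 - u/2)/u (J(u) = ((u - 1*6)*((1/4)*(6 + 4)/(-5)))/u = ((u - 6)*((1/4)*(-1/5)*10))/u = ((-6 + u)*(-1/2))/u = (3 - u/2)/u)
(-26*J(-3))*R = -13*(6 - 1*(-3))/(-3)*47 = -13*(-1)*(6 + 3)/3*47 = -13*(-1)*9/3*47 = -26*(-3/2)*47 = 39*47 = 1833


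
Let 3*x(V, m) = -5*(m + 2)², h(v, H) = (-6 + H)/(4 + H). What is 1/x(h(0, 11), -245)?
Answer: -1/98415 ≈ -1.0161e-5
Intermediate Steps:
h(v, H) = (-6 + H)/(4 + H)
x(V, m) = -5*(2 + m)²/3 (x(V, m) = (-5*(m + 2)²)/3 = (-5*(2 + m)²)/3 = -5*(2 + m)²/3)
1/x(h(0, 11), -245) = 1/(-5*(2 - 245)²/3) = 1/(-5/3*(-243)²) = 1/(-5/3*59049) = 1/(-98415) = -1/98415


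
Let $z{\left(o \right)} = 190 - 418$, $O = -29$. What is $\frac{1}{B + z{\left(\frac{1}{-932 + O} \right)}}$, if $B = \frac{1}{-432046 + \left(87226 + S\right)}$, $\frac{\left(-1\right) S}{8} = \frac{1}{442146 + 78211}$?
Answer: $- \frac{179429500748}{40909926690901} \approx -0.004386$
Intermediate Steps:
$S = - \frac{8}{520357}$ ($S = - \frac{8}{442146 + 78211} = - \frac{8}{520357} \approx -1.5374 \cdot 10^{-5}$)
$z{\left(o \right)} = -228$
$B = - \frac{520357}{179429500748}$ ($B = \frac{1}{-432046 + \left(87226 - \frac{8}{520357}\right)} = \frac{1}{-432046 + \frac{45388659674}{520357}} = \frac{1}{- \frac{179429500748}{520357}} = - \frac{520357}{179429500748} \approx -2.9001 \cdot 10^{-6}$)
$\frac{1}{B + z{\left(\frac{1}{-932 + O} \right)}} = \frac{1}{- \frac{520357}{179429500748} - 228} = \frac{1}{- \frac{40909926690901}{179429500748}} = - \frac{179429500748}{40909926690901}$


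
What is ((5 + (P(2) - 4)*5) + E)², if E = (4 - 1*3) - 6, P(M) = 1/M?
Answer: 1225/4 ≈ 306.25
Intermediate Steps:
E = -5 (E = (4 - 3) - 6 = 1 - 6 = -5)
((5 + (P(2) - 4)*5) + E)² = ((5 + (1/2 - 4)*5) - 5)² = ((5 + (½ - 4)*5) - 5)² = ((5 - 7/2*5) - 5)² = ((5 - 35/2) - 5)² = (-25/2 - 5)² = (-35/2)² = 1225/4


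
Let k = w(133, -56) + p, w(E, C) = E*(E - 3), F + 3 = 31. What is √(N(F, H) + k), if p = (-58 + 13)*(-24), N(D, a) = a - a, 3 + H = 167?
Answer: √18370 ≈ 135.54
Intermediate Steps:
F = 28 (F = -3 + 31 = 28)
H = 164 (H = -3 + 167 = 164)
N(D, a) = 0
w(E, C) = E*(-3 + E)
p = 1080 (p = -45*(-24) = 1080)
k = 18370 (k = 133*(-3 + 133) + 1080 = 133*130 + 1080 = 17290 + 1080 = 18370)
√(N(F, H) + k) = √(0 + 18370) = √18370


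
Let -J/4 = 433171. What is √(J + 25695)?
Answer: I*√1706989 ≈ 1306.5*I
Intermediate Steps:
J = -1732684 (J = -4*433171 = -1732684)
√(J + 25695) = √(-1732684 + 25695) = √(-1706989) = I*√1706989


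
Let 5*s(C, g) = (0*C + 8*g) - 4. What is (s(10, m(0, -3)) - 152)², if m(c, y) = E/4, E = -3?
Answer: 23716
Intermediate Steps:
m(c, y) = -¾ (m(c, y) = -3/4 = -3*¼ = -¾)
s(C, g) = -⅘ + 8*g/5 (s(C, g) = ((0*C + 8*g) - 4)/5 = ((0 + 8*g) - 4)/5 = (8*g - 4)/5 = (-4 + 8*g)/5 = -⅘ + 8*g/5)
(s(10, m(0, -3)) - 152)² = ((-⅘ + (8/5)*(-¾)) - 152)² = ((-⅘ - 6/5) - 152)² = (-2 - 152)² = (-154)² = 23716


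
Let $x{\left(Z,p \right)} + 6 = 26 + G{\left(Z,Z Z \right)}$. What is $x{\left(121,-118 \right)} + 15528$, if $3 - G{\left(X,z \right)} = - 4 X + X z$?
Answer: $-1755526$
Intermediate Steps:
$G{\left(X,z \right)} = 3 + 4 X - X z$ ($G{\left(X,z \right)} = 3 - \left(- 4 X + X z\right) = 3 + 4 X - X z$)
$x{\left(Z,p \right)} = 23 - Z^{3} + 4 Z$ ($x{\left(Z,p \right)} = -6 + \left(26 + \left(3 + 4 Z - Z Z Z\right)\right) = -6 + \left(26 + \left(3 + 4 Z - Z Z^{2}\right)\right) = -6 + \left(26 + \left(3 + 4 Z - Z^{3}\right)\right) = -6 + \left(26 + \left(3 - Z^{3} + 4 Z\right)\right) = -6 + \left(29 - Z^{3} + 4 Z\right) = 23 - Z^{3} + 4 Z$)
$x{\left(121,-118 \right)} + 15528 = \left(23 - 121^{3} + 4 \cdot 121\right) + 15528 = \left(23 - 1771561 + 484\right) + 15528 = -1771054 + 15528 = -1755526$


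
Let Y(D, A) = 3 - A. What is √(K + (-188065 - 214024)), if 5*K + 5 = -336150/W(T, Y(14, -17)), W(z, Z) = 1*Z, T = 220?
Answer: I*√1621806/2 ≈ 636.75*I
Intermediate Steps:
W(z, Z) = Z
K = -6725/2 (K = -1 + (-336150/(3 - 1*(-17)))/5 = -1 + (-336150/(3 + 17))/5 = -1 + (-336150/20)/5 = -1 + (-336150*1/20)/5 = -1 + (⅕)*(-33615/2) = -1 - 6723/2 = -6725/2 ≈ -3362.5)
√(K + (-188065 - 214024)) = √(-6725/2 + (-188065 - 214024)) = √(-6725/2 - 402089) = √(-810903/2) = I*√1621806/2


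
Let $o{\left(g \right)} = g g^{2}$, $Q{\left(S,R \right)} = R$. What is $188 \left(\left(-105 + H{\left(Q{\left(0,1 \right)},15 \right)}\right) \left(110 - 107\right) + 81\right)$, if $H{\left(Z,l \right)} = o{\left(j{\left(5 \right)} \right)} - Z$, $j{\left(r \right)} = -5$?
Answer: $-115056$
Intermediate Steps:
$o{\left(g \right)} = g^{3}$
$H{\left(Z,l \right)} = -125 - Z$ ($H{\left(Z,l \right)} = \left(-5\right)^{3} - Z = -125 - Z$)
$188 \left(\left(-105 + H{\left(Q{\left(0,1 \right)},15 \right)}\right) \left(110 - 107\right) + 81\right) = 188 \left(\left(-105 - 126\right) \left(110 - 107\right) + 81\right) = 188 \left(\left(-105 - 126\right) 3 + 81\right) = 188 \left(\left(-231\right) 3 + 81\right) = 188 \left(-693 + 81\right) = 188 \left(-612\right) = -115056$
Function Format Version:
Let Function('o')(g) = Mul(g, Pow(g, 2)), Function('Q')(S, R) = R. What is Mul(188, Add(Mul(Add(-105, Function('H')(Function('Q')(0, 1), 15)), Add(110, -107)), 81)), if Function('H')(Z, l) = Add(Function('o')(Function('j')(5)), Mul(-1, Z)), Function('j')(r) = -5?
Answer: -115056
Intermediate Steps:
Function('o')(g) = Pow(g, 3)
Function('H')(Z, l) = Add(-125, Mul(-1, Z)) (Function('H')(Z, l) = Add(Pow(-5, 3), Mul(-1, Z)) = Add(-125, Mul(-1, Z)))
Mul(188, Add(Mul(Add(-105, Function('H')(Function('Q')(0, 1), 15)), Add(110, -107)), 81)) = Mul(188, Add(Mul(Add(-105, Add(-125, Mul(-1, 1))), Add(110, -107)), 81)) = Mul(188, Add(Mul(Add(-105, Add(-125, -1)), 3), 81)) = Mul(188, Add(Mul(Add(-105, -126), 3), 81)) = Mul(188, Add(Mul(-231, 3), 81)) = Mul(188, Add(-693, 81)) = Mul(188, -612) = -115056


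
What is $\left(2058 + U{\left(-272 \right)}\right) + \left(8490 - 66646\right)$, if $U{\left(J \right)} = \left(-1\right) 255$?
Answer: $-56353$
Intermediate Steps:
$U{\left(J \right)} = -255$
$\left(2058 + U{\left(-272 \right)}\right) + \left(8490 - 66646\right) = \left(2058 - 255\right) + \left(8490 - 66646\right) = 1803 - 58156 = -56353$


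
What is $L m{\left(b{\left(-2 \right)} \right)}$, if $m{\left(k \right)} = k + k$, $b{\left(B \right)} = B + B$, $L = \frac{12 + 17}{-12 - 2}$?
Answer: $\frac{116}{7} \approx 16.571$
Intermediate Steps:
$L = - \frac{29}{14}$ ($L = \frac{29}{-14} = 29 \left(- \frac{1}{14}\right) = - \frac{29}{14} \approx -2.0714$)
$b{\left(B \right)} = 2 B$
$m{\left(k \right)} = 2 k$
$L m{\left(b{\left(-2 \right)} \right)} = - \frac{29 \cdot 2 \cdot 2 \left(-2\right)}{14} = - \frac{29 \cdot 2 \left(-4\right)}{14} = \left(- \frac{29}{14}\right) \left(-8\right) = \frac{116}{7}$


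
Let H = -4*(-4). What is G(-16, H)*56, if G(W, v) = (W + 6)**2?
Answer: 5600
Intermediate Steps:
H = 16
G(W, v) = (6 + W)**2
G(-16, H)*56 = (6 - 16)**2*56 = (-10)**2*56 = 100*56 = 5600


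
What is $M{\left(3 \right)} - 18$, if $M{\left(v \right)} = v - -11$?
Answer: $-4$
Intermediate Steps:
$M{\left(v \right)} = 11 + v$ ($M{\left(v \right)} = v + 11 = 11 + v$)
$M{\left(3 \right)} - 18 = \left(11 + 3\right) - 18 = 14 - 18 = -4$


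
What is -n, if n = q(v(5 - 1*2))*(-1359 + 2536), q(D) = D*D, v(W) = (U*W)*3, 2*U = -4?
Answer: -381348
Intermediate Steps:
U = -2 (U = (½)*(-4) = -2)
v(W) = -6*W (v(W) = -2*W*3 = -6*W)
q(D) = D²
n = 381348 (n = (-6*(5 - 1*2))²*(-1359 + 2536) = (-6*(5 - 2))²*1177 = (-6*3)²*1177 = (-18)²*1177 = 324*1177 = 381348)
-n = -1*381348 = -381348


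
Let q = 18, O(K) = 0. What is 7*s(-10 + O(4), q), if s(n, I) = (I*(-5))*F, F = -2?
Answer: 1260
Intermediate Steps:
s(n, I) = 10*I (s(n, I) = (I*(-5))*(-2) = -5*I*(-2) = 10*I)
7*s(-10 + O(4), q) = 7*(10*18) = 7*180 = 1260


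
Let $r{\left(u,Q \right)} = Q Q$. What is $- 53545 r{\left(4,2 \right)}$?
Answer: $-214180$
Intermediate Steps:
$r{\left(u,Q \right)} = Q^{2}$
$- 53545 r{\left(4,2 \right)} = - 53545 \cdot 2^{2} = \left(-53545\right) 4 = -214180$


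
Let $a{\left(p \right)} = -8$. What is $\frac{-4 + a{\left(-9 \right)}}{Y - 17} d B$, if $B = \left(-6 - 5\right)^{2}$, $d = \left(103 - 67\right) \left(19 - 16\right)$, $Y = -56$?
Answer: $\frac{156816}{73} \approx 2148.2$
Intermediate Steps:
$d = 108$ ($d = 36 \cdot 3 = 108$)
$B = 121$ ($B = \left(-11\right)^{2} = 121$)
$\frac{-4 + a{\left(-9 \right)}}{Y - 17} d B = \frac{-4 - 8}{-56 - 17} \cdot 108 \cdot 121 = - \frac{12}{-73} \cdot 108 \cdot 121 = \left(-12\right) \left(- \frac{1}{73}\right) 108 \cdot 121 = \frac{12}{73} \cdot 108 \cdot 121 = \frac{1296}{73} \cdot 121 = \frac{156816}{73}$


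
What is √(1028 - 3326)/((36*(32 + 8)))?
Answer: I*√2298/1440 ≈ 0.03329*I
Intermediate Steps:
√(1028 - 3326)/((36*(32 + 8))) = √(-2298)/((36*40)) = (I*√2298)/1440 = (I*√2298)*(1/1440) = I*√2298/1440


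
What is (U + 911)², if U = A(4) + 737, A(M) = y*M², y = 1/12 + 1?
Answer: 24960016/9 ≈ 2.7733e+6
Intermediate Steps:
y = 13/12 (y = 1/12 + 1 = 13/12 ≈ 1.0833)
A(M) = 13*M²/12
U = 2263/3 (U = (13/12)*4² + 737 = (13/12)*16 + 737 = 52/3 + 737 = 2263/3 ≈ 754.33)
(U + 911)² = (2263/3 + 911)² = (4996/3)² = 24960016/9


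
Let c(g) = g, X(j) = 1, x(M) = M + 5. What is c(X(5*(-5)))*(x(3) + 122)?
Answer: 130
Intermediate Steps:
x(M) = 5 + M
c(X(5*(-5)))*(x(3) + 122) = 1*((5 + 3) + 122) = 1*(8 + 122) = 1*130 = 130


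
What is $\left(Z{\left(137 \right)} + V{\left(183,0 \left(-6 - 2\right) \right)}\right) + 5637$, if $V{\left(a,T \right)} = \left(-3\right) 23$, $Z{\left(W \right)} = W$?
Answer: $5705$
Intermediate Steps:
$V{\left(a,T \right)} = -69$
$\left(Z{\left(137 \right)} + V{\left(183,0 \left(-6 - 2\right) \right)}\right) + 5637 = \left(137 - 69\right) + 5637 = 68 + 5637 = 5705$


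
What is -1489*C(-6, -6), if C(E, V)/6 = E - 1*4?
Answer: 89340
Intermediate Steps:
C(E, V) = -24 + 6*E (C(E, V) = 6*(E - 1*4) = 6*(E - 4) = 6*(-4 + E) = -24 + 6*E)
-1489*C(-6, -6) = -1489*(-24 + 6*(-6)) = -1489*(-24 - 36) = -1489*(-60) = 89340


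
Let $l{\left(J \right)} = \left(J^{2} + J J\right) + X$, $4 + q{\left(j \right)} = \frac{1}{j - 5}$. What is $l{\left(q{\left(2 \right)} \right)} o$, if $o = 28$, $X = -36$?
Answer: $\frac{392}{9} \approx 43.556$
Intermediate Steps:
$q{\left(j \right)} = -4 + \frac{1}{-5 + j}$ ($q{\left(j \right)} = -4 + \frac{1}{j - 5} = -4 + \frac{1}{-5 + j}$)
$l{\left(J \right)} = -36 + 2 J^{2}$ ($l{\left(J \right)} = \left(J^{2} + J J\right) - 36 = \left(J^{2} + J^{2}\right) - 36 = 2 J^{2} - 36 = -36 + 2 J^{2}$)
$l{\left(q{\left(2 \right)} \right)} o = \left(-36 + 2 \left(\frac{21 - 8}{-5 + 2}\right)^{2}\right) 28 = \left(-36 + 2 \left(\frac{21 - 8}{-3}\right)^{2}\right) 28 = \left(-36 + 2 \left(\left(- \frac{1}{3}\right) 13\right)^{2}\right) 28 = \left(-36 + 2 \left(- \frac{13}{3}\right)^{2}\right) 28 = \left(-36 + 2 \cdot \frac{169}{9}\right) 28 = \left(-36 + \frac{338}{9}\right) 28 = \frac{14}{9} \cdot 28 = \frac{392}{9}$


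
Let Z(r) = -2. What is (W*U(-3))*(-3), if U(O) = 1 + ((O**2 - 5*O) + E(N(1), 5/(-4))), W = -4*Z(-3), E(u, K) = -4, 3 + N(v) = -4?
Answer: -504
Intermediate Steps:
N(v) = -7 (N(v) = -3 - 4 = -7)
W = 8 (W = -4*(-2) = 8)
U(O) = -3 + O**2 - 5*O (U(O) = 1 + ((O**2 - 5*O) - 4) = 1 + (-4 + O**2 - 5*O) = -3 + O**2 - 5*O)
(W*U(-3))*(-3) = (8*(-3 + (-3)**2 - 5*(-3)))*(-3) = (8*(-3 + 9 + 15))*(-3) = (8*21)*(-3) = 168*(-3) = -504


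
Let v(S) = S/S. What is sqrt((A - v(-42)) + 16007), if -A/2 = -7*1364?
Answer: sqrt(35102) ≈ 187.36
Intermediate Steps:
v(S) = 1
A = 19096 (A = -(-14)*1364 = -2*(-9548) = 19096)
sqrt((A - v(-42)) + 16007) = sqrt((19096 - 1*1) + 16007) = sqrt((19096 - 1) + 16007) = sqrt(19095 + 16007) = sqrt(35102)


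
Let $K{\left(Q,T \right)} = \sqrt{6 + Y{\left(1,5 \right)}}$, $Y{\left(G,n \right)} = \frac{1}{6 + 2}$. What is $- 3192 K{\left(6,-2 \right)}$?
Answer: $- 5586 \sqrt{2} \approx -7899.8$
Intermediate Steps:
$Y{\left(G,n \right)} = \frac{1}{8}$
$K{\left(Q,T \right)} = \frac{7 \sqrt{2}}{4}$ ($K{\left(Q,T \right)} = \sqrt{6 + \frac{1}{8}} = \sqrt{\frac{49}{8}} = \frac{7 \sqrt{2}}{4}$)
$- 3192 K{\left(6,-2 \right)} = - 3192 \frac{7 \sqrt{2}}{4} = - 5586 \sqrt{2}$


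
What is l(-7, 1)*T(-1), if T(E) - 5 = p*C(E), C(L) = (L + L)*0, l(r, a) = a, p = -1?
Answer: 5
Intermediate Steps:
C(L) = 0 (C(L) = (2*L)*0 = 0)
T(E) = 5 (T(E) = 5 - 1*0 = 5 + 0 = 5)
l(-7, 1)*T(-1) = 1*5 = 5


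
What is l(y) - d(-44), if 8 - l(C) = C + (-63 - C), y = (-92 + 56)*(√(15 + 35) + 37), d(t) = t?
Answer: 115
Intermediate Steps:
y = -1332 - 180*√2 (y = -36*(√50 + 37) = -36*(5*√2 + 37) = -36*(37 + 5*√2) = -1332 - 180*√2 ≈ -1586.6)
l(C) = 71 (l(C) = 8 - (C + (-63 - C)) = 8 - 1*(-63) = 8 + 63 = 71)
l(y) - d(-44) = 71 - 1*(-44) = 71 + 44 = 115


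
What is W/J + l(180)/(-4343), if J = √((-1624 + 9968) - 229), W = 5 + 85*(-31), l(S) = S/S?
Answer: -1/4343 - 526*√8115/1623 ≈ -29.195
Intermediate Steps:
l(S) = 1
W = -2630 (W = 5 - 2635 = -2630)
J = √8115 (J = √(8344 - 229) = √8115 ≈ 90.083)
W/J + l(180)/(-4343) = -2630*√8115/8115 + 1/(-4343) = -526*√8115/1623 + 1*(-1/4343) = -526*√8115/1623 - 1/4343 = -1/4343 - 526*√8115/1623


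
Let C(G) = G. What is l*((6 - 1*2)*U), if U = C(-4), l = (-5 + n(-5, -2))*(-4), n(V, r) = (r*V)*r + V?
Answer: -1920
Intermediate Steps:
n(V, r) = V + V*r² (n(V, r) = (V*r)*r + V = V*r² + V = V + V*r²)
l = 120 (l = (-5 - 5*(1 + (-2)²))*(-4) = (-5 - 5*(1 + 4))*(-4) = (-5 - 5*5)*(-4) = (-5 - 25)*(-4) = -30*(-4) = 120)
U = -4
l*((6 - 1*2)*U) = 120*((6 - 1*2)*(-4)) = 120*((6 - 2)*(-4)) = 120*(4*(-4)) = 120*(-16) = -1920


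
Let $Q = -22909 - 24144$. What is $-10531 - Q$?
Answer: $36522$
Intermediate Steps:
$Q = -47053$
$-10531 - Q = -10531 - -47053 = -10531 + 47053 = 36522$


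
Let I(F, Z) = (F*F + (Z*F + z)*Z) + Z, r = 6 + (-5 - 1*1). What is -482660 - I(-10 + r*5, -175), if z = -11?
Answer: -178260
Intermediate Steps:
r = 0 (r = 6 + (-5 - 1) = 6 - 6 = 0)
I(F, Z) = Z + F² + Z*(-11 + F*Z) (I(F, Z) = (F*F + (Z*F - 11)*Z) + Z = (F² + (F*Z - 11)*Z) + Z = (F² + (-11 + F*Z)*Z) + Z = (F² + Z*(-11 + F*Z)) + Z = Z + F² + Z*(-11 + F*Z))
-482660 - I(-10 + r*5, -175) = -482660 - ((-10 + 0*5)² - 10*(-175) + (-10 + 0*5)*(-175)²) = -482660 - ((-10 + 0)² + 1750 + (-10 + 0)*30625) = -482660 - ((-10)² + 1750 - 10*30625) = -482660 - (100 + 1750 - 306250) = -482660 - 1*(-304400) = -482660 + 304400 = -178260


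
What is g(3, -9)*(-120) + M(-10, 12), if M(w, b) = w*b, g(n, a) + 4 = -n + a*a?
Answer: -9000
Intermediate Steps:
g(n, a) = -4 + a² - n (g(n, a) = -4 + (-n + a*a) = -4 + (-n + a²) = -4 + (a² - n) = -4 + a² - n)
M(w, b) = b*w
g(3, -9)*(-120) + M(-10, 12) = (-4 + (-9)² - 1*3)*(-120) + 12*(-10) = (-4 + 81 - 3)*(-120) - 120 = 74*(-120) - 120 = -8880 - 120 = -9000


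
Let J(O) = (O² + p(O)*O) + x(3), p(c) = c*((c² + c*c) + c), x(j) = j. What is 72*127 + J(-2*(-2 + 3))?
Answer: 9175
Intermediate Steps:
p(c) = c*(c + 2*c²) (p(c) = c*((c² + c²) + c) = c*(2*c² + c) = c*(c + 2*c²))
J(O) = 3 + O² + O³*(1 + 2*O) (J(O) = (O² + (O²*(1 + 2*O))*O) + 3 = (O² + O³*(1 + 2*O)) + 3 = 3 + O² + O³*(1 + 2*O))
72*127 + J(-2*(-2 + 3)) = 72*127 + (3 + (-2*(-2 + 3))² + (-2*(-2 + 3))³*(1 + 2*(-2*(-2 + 3)))) = 9144 + (3 + (-2*1)² + (-2*1)³*(1 + 2*(-2*1))) = 9144 + (3 + (-2)² + (-2)³*(1 + 2*(-2))) = 9144 + (3 + 4 - 8*(1 - 4)) = 9144 + (3 + 4 - 8*(-3)) = 9144 + (3 + 4 + 24) = 9144 + 31 = 9175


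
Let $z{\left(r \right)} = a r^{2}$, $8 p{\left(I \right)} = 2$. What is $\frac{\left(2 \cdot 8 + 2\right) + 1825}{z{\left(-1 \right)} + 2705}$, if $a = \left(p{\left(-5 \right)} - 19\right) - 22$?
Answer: $\frac{7372}{10657} \approx 0.69175$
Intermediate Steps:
$p{\left(I \right)} = \frac{1}{4}$ ($p{\left(I \right)} = \frac{1}{8} \cdot 2 = \frac{1}{4}$)
$a = - \frac{163}{4}$ ($a = \left(\frac{1}{4} - 19\right) - 22 = - \frac{75}{4} - 22 = - \frac{163}{4} \approx -40.75$)
$z{\left(r \right)} = - \frac{163 r^{2}}{4}$
$\frac{\left(2 \cdot 8 + 2\right) + 1825}{z{\left(-1 \right)} + 2705} = \frac{\left(2 \cdot 8 + 2\right) + 1825}{- \frac{163 \left(-1\right)^{2}}{4} + 2705} = \frac{\left(16 + 2\right) + 1825}{\left(- \frac{163}{4}\right) 1 + 2705} = \frac{18 + 1825}{- \frac{163}{4} + 2705} = \frac{1843}{\frac{10657}{4}} = 1843 \cdot \frac{4}{10657} = \frac{7372}{10657}$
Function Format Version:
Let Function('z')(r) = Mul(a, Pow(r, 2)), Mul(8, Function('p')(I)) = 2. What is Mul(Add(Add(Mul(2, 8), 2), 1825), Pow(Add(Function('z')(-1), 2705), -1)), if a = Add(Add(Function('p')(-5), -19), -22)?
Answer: Rational(7372, 10657) ≈ 0.69175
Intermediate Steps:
Function('p')(I) = Rational(1, 4) (Function('p')(I) = Mul(Rational(1, 8), 2) = Rational(1, 4))
a = Rational(-163, 4) (a = Add(Add(Rational(1, 4), -19), -22) = Add(Rational(-75, 4), -22) = Rational(-163, 4) ≈ -40.750)
Function('z')(r) = Mul(Rational(-163, 4), Pow(r, 2))
Mul(Add(Add(Mul(2, 8), 2), 1825), Pow(Add(Function('z')(-1), 2705), -1)) = Mul(Add(Add(Mul(2, 8), 2), 1825), Pow(Add(Mul(Rational(-163, 4), Pow(-1, 2)), 2705), -1)) = Mul(Add(Add(16, 2), 1825), Pow(Add(Mul(Rational(-163, 4), 1), 2705), -1)) = Mul(Add(18, 1825), Pow(Add(Rational(-163, 4), 2705), -1)) = Mul(1843, Pow(Rational(10657, 4), -1)) = Mul(1843, Rational(4, 10657)) = Rational(7372, 10657)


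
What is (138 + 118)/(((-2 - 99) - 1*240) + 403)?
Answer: 128/31 ≈ 4.1290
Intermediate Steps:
(138 + 118)/(((-2 - 99) - 1*240) + 403) = 256/((-101 - 240) + 403) = 256/(-341 + 403) = 256/62 = 256*(1/62) = 128/31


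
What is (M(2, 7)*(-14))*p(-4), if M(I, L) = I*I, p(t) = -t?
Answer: -224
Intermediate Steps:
M(I, L) = I**2
(M(2, 7)*(-14))*p(-4) = (2**2*(-14))*(-1*(-4)) = (4*(-14))*4 = -56*4 = -224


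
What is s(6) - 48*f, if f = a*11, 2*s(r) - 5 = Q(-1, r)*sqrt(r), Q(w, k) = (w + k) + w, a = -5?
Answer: 5285/2 + 2*sqrt(6) ≈ 2647.4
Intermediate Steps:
Q(w, k) = k + 2*w (Q(w, k) = (k + w) + w = k + 2*w)
s(r) = 5/2 + sqrt(r)*(-2 + r)/2 (s(r) = 5/2 + ((r + 2*(-1))*sqrt(r))/2 = 5/2 + ((r - 2)*sqrt(r))/2 = 5/2 + ((-2 + r)*sqrt(r))/2 = 5/2 + (sqrt(r)*(-2 + r))/2 = 5/2 + sqrt(r)*(-2 + r)/2)
f = -55 (f = -5*11 = -55)
s(6) - 48*f = (5/2 + sqrt(6)*(-2 + 6)/2) - 48*(-55) = (5/2 + (1/2)*sqrt(6)*4) + 2640 = (5/2 + 2*sqrt(6)) + 2640 = 5285/2 + 2*sqrt(6)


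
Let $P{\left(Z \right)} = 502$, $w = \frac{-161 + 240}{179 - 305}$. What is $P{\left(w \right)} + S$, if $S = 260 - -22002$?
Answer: $22764$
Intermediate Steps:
$S = 22262$ ($S = 260 + 22002 = 22262$)
$w = - \frac{79}{126}$ ($w = \frac{79}{-126} = 79 \left(- \frac{1}{126}\right) = - \frac{79}{126} \approx -0.62698$)
$P{\left(w \right)} + S = 502 + 22262 = 22764$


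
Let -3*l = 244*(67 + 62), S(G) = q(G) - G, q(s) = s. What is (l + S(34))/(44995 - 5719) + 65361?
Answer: 641777036/9819 ≈ 65361.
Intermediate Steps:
S(G) = 0 (S(G) = G - G = 0)
l = -10492 (l = -244*(67 + 62)/3 = -244*129/3 = -⅓*31476 = -10492)
(l + S(34))/(44995 - 5719) + 65361 = (-10492 + 0)/(44995 - 5719) + 65361 = -10492/39276 + 65361 = -10492*1/39276 + 65361 = -2623/9819 + 65361 = 641777036/9819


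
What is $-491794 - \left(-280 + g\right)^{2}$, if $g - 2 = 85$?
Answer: $-529043$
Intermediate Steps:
$g = 87$ ($g = 2 + 85 = 87$)
$-491794 - \left(-280 + g\right)^{2} = -491794 - \left(-280 + 87\right)^{2} = -491794 - \left(-193\right)^{2} = -491794 - 37249 = -529043$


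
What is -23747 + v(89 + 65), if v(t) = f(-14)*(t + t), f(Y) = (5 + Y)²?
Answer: 1201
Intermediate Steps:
v(t) = 162*t (v(t) = (5 - 14)²*(t + t) = (-9)²*(2*t) = 81*(2*t) = 162*t)
-23747 + v(89 + 65) = -23747 + 162*(89 + 65) = -23747 + 162*154 = -23747 + 24948 = 1201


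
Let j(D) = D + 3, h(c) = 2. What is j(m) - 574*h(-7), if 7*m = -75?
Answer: -8090/7 ≈ -1155.7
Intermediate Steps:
m = -75/7 (m = (⅐)*(-75) = -75/7 ≈ -10.714)
j(D) = 3 + D
j(m) - 574*h(-7) = (3 - 75/7) - 574*2 = -54/7 - 1*1148 = -54/7 - 1148 = -8090/7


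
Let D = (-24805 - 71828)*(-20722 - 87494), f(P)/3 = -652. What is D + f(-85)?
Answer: 10457234772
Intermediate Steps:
f(P) = -1956 (f(P) = 3*(-652) = -1956)
D = 10457236728 (D = -96633*(-108216) = 10457236728)
D + f(-85) = 10457236728 - 1956 = 10457234772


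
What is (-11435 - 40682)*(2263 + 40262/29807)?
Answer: -85794119411/727 ≈ -1.1801e+8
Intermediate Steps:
(-11435 - 40682)*(2263 + 40262/29807) = -52117*(2263 + 40262*(1/29807)) = -52117*(2263 + 982/727) = -52117*1646183/727 = -85794119411/727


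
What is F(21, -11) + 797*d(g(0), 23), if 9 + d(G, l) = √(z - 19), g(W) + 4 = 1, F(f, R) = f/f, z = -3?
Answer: -7172 + 797*I*√22 ≈ -7172.0 + 3738.3*I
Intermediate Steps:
F(f, R) = 1
g(W) = -3 (g(W) = -4 + 1 = -3)
d(G, l) = -9 + I*√22 (d(G, l) = -9 + √(-3 - 19) = -9 + √(-22) = -9 + I*√22)
F(21, -11) + 797*d(g(0), 23) = 1 + 797*(-9 + I*√22) = 1 + (-7173 + 797*I*√22) = -7172 + 797*I*√22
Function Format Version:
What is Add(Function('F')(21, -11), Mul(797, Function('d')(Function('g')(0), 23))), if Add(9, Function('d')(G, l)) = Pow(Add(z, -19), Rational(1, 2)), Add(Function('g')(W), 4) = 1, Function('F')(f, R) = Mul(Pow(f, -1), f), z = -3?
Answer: Add(-7172, Mul(797, I, Pow(22, Rational(1, 2)))) ≈ Add(-7172.0, Mul(3738.3, I))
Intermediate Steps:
Function('F')(f, R) = 1
Function('g')(W) = -3 (Function('g')(W) = Add(-4, 1) = -3)
Function('d')(G, l) = Add(-9, Mul(I, Pow(22, Rational(1, 2)))) (Function('d')(G, l) = Add(-9, Pow(Add(-3, -19), Rational(1, 2))) = Add(-9, Pow(-22, Rational(1, 2))) = Add(-9, Mul(I, Pow(22, Rational(1, 2)))))
Add(Function('F')(21, -11), Mul(797, Function('d')(Function('g')(0), 23))) = Add(1, Mul(797, Add(-9, Mul(I, Pow(22, Rational(1, 2)))))) = Add(1, Add(-7173, Mul(797, I, Pow(22, Rational(1, 2))))) = Add(-7172, Mul(797, I, Pow(22, Rational(1, 2))))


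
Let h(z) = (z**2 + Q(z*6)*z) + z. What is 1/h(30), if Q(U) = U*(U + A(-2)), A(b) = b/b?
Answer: 1/978330 ≈ 1.0222e-6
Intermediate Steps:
A(b) = 1
Q(U) = U*(1 + U) (Q(U) = U*(U + 1) = U*(1 + U))
h(z) = z + z**2 + 6*z**2*(1 + 6*z) (h(z) = (z**2 + ((z*6)*(1 + z*6))*z) + z = (z**2 + ((6*z)*(1 + 6*z))*z) + z = (z**2 + (6*z*(1 + 6*z))*z) + z = (z**2 + 6*z**2*(1 + 6*z)) + z = z + z**2 + 6*z**2*(1 + 6*z))
1/h(30) = 1/(30*(1 + 7*30 + 36*30**2)) = 1/(30*(1 + 210 + 36*900)) = 1/(30*(1 + 210 + 32400)) = 1/(30*32611) = 1/978330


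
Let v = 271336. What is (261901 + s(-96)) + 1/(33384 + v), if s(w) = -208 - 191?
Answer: 79684889441/304720 ≈ 2.6150e+5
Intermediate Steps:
s(w) = -399
(261901 + s(-96)) + 1/(33384 + v) = (261901 - 399) + 1/(33384 + 271336) = 261502 + 1/304720 = 79684889441/304720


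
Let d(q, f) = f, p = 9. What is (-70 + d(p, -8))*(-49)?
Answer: 3822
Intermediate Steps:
(-70 + d(p, -8))*(-49) = (-70 - 8)*(-49) = -78*(-49) = 3822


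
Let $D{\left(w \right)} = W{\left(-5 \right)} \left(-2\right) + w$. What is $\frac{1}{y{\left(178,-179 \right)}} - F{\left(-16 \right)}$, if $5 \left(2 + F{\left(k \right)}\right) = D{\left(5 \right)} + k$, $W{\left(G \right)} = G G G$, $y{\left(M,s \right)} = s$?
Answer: $- \frac{40996}{895} \approx -45.806$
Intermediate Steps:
$W{\left(G \right)} = G^{3}$ ($W{\left(G \right)} = G^{2} G = G^{3}$)
$D{\left(w \right)} = 250 + w$ ($D{\left(w \right)} = \left(-5\right)^{3} \left(-2\right) + w = \left(-125\right) \left(-2\right) + w = 250 + w$)
$F{\left(k \right)} = 49 + \frac{k}{5}$ ($F{\left(k \right)} = -2 + \frac{\left(250 + 5\right) + k}{5} = -2 + \frac{255 + k}{5} = -2 + \left(51 + \frac{k}{5}\right) = 49 + \frac{k}{5}$)
$\frac{1}{y{\left(178,-179 \right)}} - F{\left(-16 \right)} = \frac{1}{-179} - \left(49 + \frac{1}{5} \left(-16\right)\right) = - \frac{1}{179} - \left(49 - \frac{16}{5}\right) = - \frac{1}{179} - \frac{229}{5} = - \frac{40996}{895}$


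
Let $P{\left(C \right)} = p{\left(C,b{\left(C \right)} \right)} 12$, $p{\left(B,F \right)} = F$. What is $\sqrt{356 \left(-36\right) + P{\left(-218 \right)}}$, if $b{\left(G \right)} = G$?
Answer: $2 i \sqrt{3858} \approx 124.23 i$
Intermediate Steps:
$P{\left(C \right)} = 12 C$ ($P{\left(C \right)} = C 12 = 12 C$)
$\sqrt{356 \left(-36\right) + P{\left(-218 \right)}} = \sqrt{356 \left(-36\right) + 12 \left(-218\right)} = \sqrt{-12816 - 2616} = \sqrt{-15432} = 2 i \sqrt{3858}$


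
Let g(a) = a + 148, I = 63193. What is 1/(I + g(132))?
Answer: 1/63473 ≈ 1.5755e-5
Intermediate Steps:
g(a) = 148 + a
1/(I + g(132)) = 1/(63193 + (148 + 132)) = 1/(63193 + 280) = 1/63473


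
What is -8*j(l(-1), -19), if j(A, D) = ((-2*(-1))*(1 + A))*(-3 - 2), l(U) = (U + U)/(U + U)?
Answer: 160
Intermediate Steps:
l(U) = 1 (l(U) = (2*U)/((2*U)) = (2*U)*(1/(2*U)) = 1)
j(A, D) = -10 - 10*A (j(A, D) = (2*(1 + A))*(-5) = (2 + 2*A)*(-5) = -10 - 10*A)
-8*j(l(-1), -19) = -8*(-10 - 10*1) = -8*(-10 - 10) = -8*(-20) = 160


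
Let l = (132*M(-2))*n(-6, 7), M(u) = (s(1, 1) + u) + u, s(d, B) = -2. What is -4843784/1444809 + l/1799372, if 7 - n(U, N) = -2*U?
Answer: -2177511965002/649937214987 ≈ -3.3503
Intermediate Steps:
n(U, N) = 7 + 2*U (n(U, N) = 7 - (-2)*U = 7 + 2*U)
M(u) = -2 + 2*u (M(u) = (-2 + u) + u = -2 + 2*u)
l = 3960 (l = (132*(-2 + 2*(-2)))*(7 + 2*(-6)) = (132*(-2 - 4))*(7 - 12) = (132*(-6))*(-5) = -792*(-5) = 3960)
-4843784/1444809 + l/1799372 = -4843784/1444809 + 3960/1799372 = -4843784*1/1444809 + 3960*(1/1799372) = -4843784/1444809 + 990/449843 = -2177511965002/649937214987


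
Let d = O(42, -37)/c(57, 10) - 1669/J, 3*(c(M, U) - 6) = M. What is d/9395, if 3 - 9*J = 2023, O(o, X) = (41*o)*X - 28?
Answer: -25676663/94889500 ≈ -0.27060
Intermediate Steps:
O(o, X) = -28 + 41*X*o (O(o, X) = 41*X*o - 28 = -28 + 41*X*o)
c(M, U) = 6 + M/3
J = -2020/9 (J = ⅓ - ⅑*2023 = ⅓ - 2023/9 = -2020/9 ≈ -224.44)
d = -25676663/10100 (d = (-28 + 41*(-37)*42)/(6 + (⅓)*57) - 1669/(-2020/9) = (-28 - 63714)/(6 + 19) - 1669*(-9/2020) = -63742/25 + 15021/2020 = -25676663/10100 ≈ -2542.2)
d/9395 = -25676663/10100/9395 = -25676663/10100*1/9395 = -25676663/94889500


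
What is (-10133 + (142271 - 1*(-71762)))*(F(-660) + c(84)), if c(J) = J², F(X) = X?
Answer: 1304144400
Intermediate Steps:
(-10133 + (142271 - 1*(-71762)))*(F(-660) + c(84)) = (-10133 + (142271 - 1*(-71762)))*(-660 + 84²) = (-10133 + (142271 + 71762))*(-660 + 7056) = (-10133 + 214033)*6396 = 203900*6396 = 1304144400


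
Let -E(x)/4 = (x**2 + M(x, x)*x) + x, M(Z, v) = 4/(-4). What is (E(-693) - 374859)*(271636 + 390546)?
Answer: -1520273855610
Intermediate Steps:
M(Z, v) = -1 (M(Z, v) = 4*(-1/4) = -1)
E(x) = -4*x**2 (E(x) = -4*((x**2 - x) + x) = -4*x**2)
(E(-693) - 374859)*(271636 + 390546) = (-4*(-693)**2 - 374859)*(271636 + 390546) = (-4*480249 - 374859)*662182 = (-1920996 - 374859)*662182 = -2295855*662182 = -1520273855610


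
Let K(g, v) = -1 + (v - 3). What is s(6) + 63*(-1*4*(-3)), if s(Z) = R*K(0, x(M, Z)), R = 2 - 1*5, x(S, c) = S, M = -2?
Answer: 774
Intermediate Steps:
R = -3 (R = 2 - 5 = -3)
K(g, v) = -4 + v (K(g, v) = -1 + (-3 + v) = -4 + v)
s(Z) = 18 (s(Z) = -3*(-4 - 2) = -3*(-6) = 18)
s(6) + 63*(-1*4*(-3)) = 18 + 63*(-1*4*(-3)) = 18 + 63*(-4*(-3)) = 18 + 63*12 = 18 + 756 = 774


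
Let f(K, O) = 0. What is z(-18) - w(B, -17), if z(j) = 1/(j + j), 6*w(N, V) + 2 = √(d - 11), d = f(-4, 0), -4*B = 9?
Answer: 11/36 - I*√11/6 ≈ 0.30556 - 0.55277*I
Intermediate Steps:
B = -9/4 (B = -¼*9 = -9/4 ≈ -2.2500)
d = 0
w(N, V) = -⅓ + I*√11/6 (w(N, V) = -⅓ + √(0 - 11)/6 = -⅓ + √(-11)/6 = -⅓ + (I*√11)/6 = -⅓ + I*√11/6)
z(j) = 1/(2*j)
z(-18) - w(B, -17) = (½)/(-18) - (-⅓ + I*√11/6) = (½)*(-1/18) + (⅓ - I*√11/6) = -1/36 + (⅓ - I*√11/6) = 11/36 - I*√11/6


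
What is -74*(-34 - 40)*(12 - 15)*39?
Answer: -640692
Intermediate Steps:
-74*(-34 - 40)*(12 - 15)*39 = -(-5476)*(-3)*39 = -74*222*39 = -16428*39 = -640692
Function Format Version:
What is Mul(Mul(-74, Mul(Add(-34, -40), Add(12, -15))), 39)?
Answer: -640692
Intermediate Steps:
Mul(Mul(-74, Mul(Add(-34, -40), Add(12, -15))), 39) = Mul(Mul(-74, Mul(-74, -3)), 39) = Mul(Mul(-74, 222), 39) = Mul(-16428, 39) = -640692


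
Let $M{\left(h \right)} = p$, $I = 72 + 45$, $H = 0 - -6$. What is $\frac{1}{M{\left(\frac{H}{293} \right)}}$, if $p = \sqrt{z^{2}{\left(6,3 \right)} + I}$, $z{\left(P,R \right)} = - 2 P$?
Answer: $\frac{\sqrt{29}}{87} \approx 0.061898$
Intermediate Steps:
$H = 6$ ($H = 0 + 6 = 6$)
$I = 117$
$p = 3 \sqrt{29}$ ($p = \sqrt{\left(\left(-2\right) 6\right)^{2} + 117} = \sqrt{\left(-12\right)^{2} + 117} = \sqrt{144 + 117} = \sqrt{261} = 3 \sqrt{29} \approx 16.155$)
$M{\left(h \right)} = 3 \sqrt{29}$
$\frac{1}{M{\left(\frac{H}{293} \right)}} = \frac{1}{3 \sqrt{29}} = \frac{\sqrt{29}}{87}$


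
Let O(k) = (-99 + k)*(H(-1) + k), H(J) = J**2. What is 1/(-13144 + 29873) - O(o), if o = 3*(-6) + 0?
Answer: -33273980/16729 ≈ -1989.0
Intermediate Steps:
o = -18 (o = -18 + 0 = -18)
O(k) = (1 + k)*(-99 + k) (O(k) = (-99 + k)*((-1)**2 + k) = (-99 + k)*(1 + k) = (1 + k)*(-99 + k))
1/(-13144 + 29873) - O(o) = 1/(-13144 + 29873) - (-99 + (-18)**2 - 98*(-18)) = 1/16729 - (-99 + 324 + 1764) = 1/16729 - 1*1989 = 1/16729 - 1989 = -33273980/16729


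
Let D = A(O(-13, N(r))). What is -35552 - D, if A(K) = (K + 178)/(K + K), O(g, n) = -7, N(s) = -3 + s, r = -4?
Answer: -497557/14 ≈ -35540.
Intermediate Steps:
A(K) = (178 + K)/(2*K) (A(K) = (178 + K)/((2*K)) = (178 + K)*(1/(2*K)) = (178 + K)/(2*K))
D = -171/14 (D = (1/2)*(178 - 7)/(-7) = (1/2)*(-1/7)*171 = -171/14 ≈ -12.214)
-35552 - D = -35552 - 1*(-171/14) = -35552 + 171/14 = -497557/14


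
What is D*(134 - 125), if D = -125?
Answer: -1125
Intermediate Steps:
D*(134 - 125) = -125*(134 - 125) = -125*9 = -1125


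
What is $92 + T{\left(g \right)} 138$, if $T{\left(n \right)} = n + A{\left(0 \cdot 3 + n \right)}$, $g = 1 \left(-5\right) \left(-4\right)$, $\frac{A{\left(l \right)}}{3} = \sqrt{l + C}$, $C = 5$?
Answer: $4922$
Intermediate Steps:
$A{\left(l \right)} = 3 \sqrt{5 + l}$ ($A{\left(l \right)} = 3 \sqrt{l + 5} = 3 \sqrt{5 + l}$)
$g = 20$ ($g = \left(-5\right) \left(-4\right) = 20$)
$T{\left(n \right)} = n + 3 \sqrt{5 + n}$ ($T{\left(n \right)} = n + 3 \sqrt{5 + \left(0 \cdot 3 + n\right)} = n + 3 \sqrt{5 + \left(0 + n\right)} = n + 3 \sqrt{5 + n}$)
$92 + T{\left(g \right)} 138 = 92 + \left(20 + 3 \sqrt{5 + 20}\right) 138 = 92 + \left(20 + 3 \sqrt{25}\right) 138 = 92 + \left(20 + 3 \cdot 5\right) 138 = 92 + \left(20 + 15\right) 138 = 92 + 35 \cdot 138 = 92 + 4830 = 4922$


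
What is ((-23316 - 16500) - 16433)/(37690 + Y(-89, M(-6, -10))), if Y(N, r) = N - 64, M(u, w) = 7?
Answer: -56249/37537 ≈ -1.4985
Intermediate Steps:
Y(N, r) = -64 + N
((-23316 - 16500) - 16433)/(37690 + Y(-89, M(-6, -10))) = ((-23316 - 16500) - 16433)/(37690 + (-64 - 89)) = (-39816 - 16433)/(37690 - 153) = -56249/37537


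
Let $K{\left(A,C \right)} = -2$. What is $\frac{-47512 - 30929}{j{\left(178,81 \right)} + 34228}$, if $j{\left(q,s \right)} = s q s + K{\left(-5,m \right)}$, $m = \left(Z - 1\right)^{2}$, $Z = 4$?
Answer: $- \frac{78441}{1202084} \approx -0.065254$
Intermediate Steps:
$m = 9$ ($m = \left(4 - 1\right)^{2} = 3^{2} = 9$)
$j{\left(q,s \right)} = -2 + q s^{2}$ ($j{\left(q,s \right)} = s q s - 2 = q s s - 2 = q s^{2} - 2 = -2 + q s^{2}$)
$\frac{-47512 - 30929}{j{\left(178,81 \right)} + 34228} = \frac{-47512 - 30929}{\left(-2 + 178 \cdot 81^{2}\right) + 34228} = - \frac{78441}{\left(-2 + 178 \cdot 6561\right) + 34228} = - \frac{78441}{\left(-2 + 1167858\right) + 34228} = - \frac{78441}{1167856 + 34228} = - \frac{78441}{1202084}$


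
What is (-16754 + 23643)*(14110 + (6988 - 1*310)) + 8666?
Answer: 143217198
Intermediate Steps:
(-16754 + 23643)*(14110 + (6988 - 1*310)) + 8666 = 6889*(14110 + (6988 - 310)) + 8666 = 6889*(14110 + 6678) + 8666 = 6889*20788 + 8666 = 143208532 + 8666 = 143217198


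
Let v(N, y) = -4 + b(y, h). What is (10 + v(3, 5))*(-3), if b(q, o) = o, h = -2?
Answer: -12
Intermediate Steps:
v(N, y) = -6 (v(N, y) = -4 - 2 = -6)
(10 + v(3, 5))*(-3) = (10 - 6)*(-3) = 4*(-3) = -12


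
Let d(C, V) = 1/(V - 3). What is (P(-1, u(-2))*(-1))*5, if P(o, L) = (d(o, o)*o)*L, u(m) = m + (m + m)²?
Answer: -35/2 ≈ -17.500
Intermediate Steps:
d(C, V) = 1/(-3 + V)
u(m) = m + 4*m² (u(m) = m + (2*m)² = m + 4*m²)
P(o, L) = L*o/(-3 + o) (P(o, L) = (o/(-3 + o))*L = L*o/(-3 + o))
(P(-1, u(-2))*(-1))*5 = ((-2*(1 + 4*(-2))*(-1)/(-3 - 1))*(-1))*5 = ((-2*(1 - 8)*(-1)/(-4))*(-1))*5 = ((-2*(-7)*(-1)*(-¼))*(-1))*5 = ((14*(-1)*(-¼))*(-1))*5 = ((7/2)*(-1))*5 = -7/2*5 = -35/2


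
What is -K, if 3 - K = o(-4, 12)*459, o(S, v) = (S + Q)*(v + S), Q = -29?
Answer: -121179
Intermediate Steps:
o(S, v) = (-29 + S)*(S + v) (o(S, v) = (S - 29)*(v + S) = (-29 + S)*(S + v))
K = 121179 (K = 3 - ((-4)² - 29*(-4) - 29*12 - 4*12)*459 = 3 - (16 + 116 - 348 - 48)*459 = 3 - (-264)*459 = 3 - 1*(-121176) = 3 + 121176 = 121179)
-K = -1*121179 = -121179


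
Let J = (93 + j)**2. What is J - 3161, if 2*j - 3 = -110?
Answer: -6403/4 ≈ -1600.8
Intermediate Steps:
j = -107/2 (j = 3/2 + (1/2)*(-110) = 3/2 - 55 = -107/2 ≈ -53.500)
J = 6241/4 (J = (93 - 107/2)**2 = (79/2)**2 = 6241/4 ≈ 1560.3)
J - 3161 = 6241/4 - 3161 = -6403/4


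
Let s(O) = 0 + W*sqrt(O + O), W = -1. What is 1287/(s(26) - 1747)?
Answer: -749463/1017319 + 858*sqrt(13)/1017319 ≈ -0.73366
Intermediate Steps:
s(O) = -sqrt(2)*sqrt(O) (s(O) = 0 - sqrt(O + O) = 0 - sqrt(2*O) = 0 - sqrt(2)*sqrt(O) = -sqrt(2)*sqrt(O))
1287/(s(26) - 1747) = 1287/(-sqrt(2)*sqrt(26) - 1747) = 1287/(-2*sqrt(13) - 1747) = 1287/(-1747 - 2*sqrt(13))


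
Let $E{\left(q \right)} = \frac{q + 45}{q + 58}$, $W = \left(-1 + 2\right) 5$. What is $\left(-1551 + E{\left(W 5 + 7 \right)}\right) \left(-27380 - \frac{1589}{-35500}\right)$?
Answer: $\frac{45201673061281}{1065000} \approx 4.2443 \cdot 10^{7}$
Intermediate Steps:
$W = 5$ ($W = 1 \cdot 5 = 5$)
$E{\left(q \right)} = \frac{45 + q}{58 + q}$
$\left(-1551 + E{\left(W 5 + 7 \right)}\right) \left(-27380 - \frac{1589}{-35500}\right) = \left(-1551 + \frac{45 + \left(5 \cdot 5 + 7\right)}{58 + \left(5 \cdot 5 + 7\right)}\right) \left(-27380 - \frac{1589}{-35500}\right) = \left(-1551 + \frac{45 + \left(25 + 7\right)}{58 + \left(25 + 7\right)}\right) \left(-27380 - - \frac{1589}{35500}\right) = \left(-1551 + \frac{45 + 32}{58 + 32}\right) \left(-27380 + \frac{1589}{35500}\right) = \left(-1551 + \frac{1}{90} \cdot 77\right) \left(- \frac{971988411}{35500}\right) = \left(-1551 + \frac{77}{90}\right) \left(- \frac{971988411}{35500}\right) = \left(- \frac{139513}{90}\right) \left(- \frac{971988411}{35500}\right) = \frac{45201673061281}{1065000}$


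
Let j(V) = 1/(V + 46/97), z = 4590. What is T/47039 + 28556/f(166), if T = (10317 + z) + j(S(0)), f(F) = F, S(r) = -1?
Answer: 34315858222/199116087 ≈ 172.34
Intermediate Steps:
j(V) = 1/(46/97 + V) (j(V) = 1/(V + 46*(1/97)) = 1/(V + 46/97) = 1/(46/97 + V))
T = 760160/51 (T = (10317 + 4590) + 97/(46 + 97*(-1)) = 14907 + 97/(46 - 97) = 14907 + 97/(-51) = 14907 + 97*(-1/51) = 14907 - 97/51 = 760160/51 ≈ 14905.)
T/47039 + 28556/f(166) = (760160/51)/47039 + 28556/166 = (760160/51)*(1/47039) + 28556*(1/166) = 760160/2398989 + 14278/83 = 34315858222/199116087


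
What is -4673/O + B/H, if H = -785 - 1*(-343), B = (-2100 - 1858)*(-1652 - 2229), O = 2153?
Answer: -16537147080/475813 ≈ -34756.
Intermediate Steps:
B = 15360998 (B = -3958*(-3881) = 15360998)
H = -442 (H = -785 + 343 = -442)
-4673/O + B/H = -4673/2153 + 15360998/(-442) = -4673*1/2153 + 15360998*(-1/442) = -4673/2153 - 7680499/221 = -16537147080/475813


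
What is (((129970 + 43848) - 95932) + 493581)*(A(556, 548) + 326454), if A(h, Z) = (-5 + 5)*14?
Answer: 186557688018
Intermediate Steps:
A(h, Z) = 0 (A(h, Z) = 0*14 = 0)
(((129970 + 43848) - 95932) + 493581)*(A(556, 548) + 326454) = (((129970 + 43848) - 95932) + 493581)*(0 + 326454) = ((173818 - 95932) + 493581)*326454 = (77886 + 493581)*326454 = 571467*326454 = 186557688018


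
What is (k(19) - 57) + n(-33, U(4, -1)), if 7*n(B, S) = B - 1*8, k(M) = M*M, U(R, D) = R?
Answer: 2087/7 ≈ 298.14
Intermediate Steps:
k(M) = M**2
n(B, S) = -8/7 + B/7 (n(B, S) = (B - 1*8)/7 = (B - 8)/7 = (-8 + B)/7 = -8/7 + B/7)
(k(19) - 57) + n(-33, U(4, -1)) = (19**2 - 57) + (-8/7 + (1/7)*(-33)) = (361 - 57) + (-8/7 - 33/7) = 304 - 41/7 = 2087/7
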